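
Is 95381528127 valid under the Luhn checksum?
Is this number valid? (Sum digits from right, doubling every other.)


Luhn sum = 43
43 mod 10 = 3

Invalid (Luhn sum mod 10 = 3)


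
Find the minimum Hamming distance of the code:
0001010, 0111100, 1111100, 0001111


Comparing all pairs, minimum distance: 1
Can detect 0 errors, correct 0 errors

1


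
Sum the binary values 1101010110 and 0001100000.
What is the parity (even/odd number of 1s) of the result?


1101010110 = 854
0001100000 = 96
Sum = 950 = 1110110110
1s count = 7

odd parity (7 ones in 1110110110)


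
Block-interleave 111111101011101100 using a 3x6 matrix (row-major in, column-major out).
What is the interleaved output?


Matrix:
  111111
  101011
  101100
Read columns: 111100111101110110

111100111101110110


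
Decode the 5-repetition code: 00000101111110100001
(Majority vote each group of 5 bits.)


Groups: 00000, 10111, 11101, 00001
Majority votes: 0110

0110


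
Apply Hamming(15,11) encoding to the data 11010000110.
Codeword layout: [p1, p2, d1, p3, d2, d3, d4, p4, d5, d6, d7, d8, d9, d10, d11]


Parity bits: p1=0, p2=1, p3=0, p4=0

011010100000110


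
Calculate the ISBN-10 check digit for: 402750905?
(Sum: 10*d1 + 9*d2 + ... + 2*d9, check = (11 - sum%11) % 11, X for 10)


Weighted sum: 181
181 mod 11 = 5

Check digit: 6


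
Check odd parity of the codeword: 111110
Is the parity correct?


Number of 1s: 5

Yes, parity is correct (5 ones)


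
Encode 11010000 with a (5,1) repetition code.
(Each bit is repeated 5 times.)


Each bit -> 5 copies

1111111111000001111100000000000000000000


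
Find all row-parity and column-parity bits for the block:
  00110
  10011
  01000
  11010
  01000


Row parities: 01111
Column parities: 01111

Row P: 01111, Col P: 01111, Corner: 0


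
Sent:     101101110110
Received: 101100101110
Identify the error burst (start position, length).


XOR: 000001011000

Burst at position 5, length 4


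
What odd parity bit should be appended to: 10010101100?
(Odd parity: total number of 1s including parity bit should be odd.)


Number of 1s in data: 5
Parity bit: 0

0


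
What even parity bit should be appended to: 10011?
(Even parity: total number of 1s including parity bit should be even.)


Number of 1s in data: 3
Parity bit: 1

1


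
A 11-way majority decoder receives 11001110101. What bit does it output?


Ones: 7 out of 11
Threshold: 6

1 (7/11 voted 1)


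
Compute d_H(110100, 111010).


XOR: 001110
Count of 1s: 3

3


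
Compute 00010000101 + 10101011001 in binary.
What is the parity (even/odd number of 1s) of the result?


00010000101 = 133
10101011001 = 1369
Sum = 1502 = 10111011110
1s count = 8

even parity (8 ones in 10111011110)


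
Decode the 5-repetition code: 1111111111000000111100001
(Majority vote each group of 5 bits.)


Groups: 11111, 11111, 00000, 01111, 00001
Majority votes: 11010

11010


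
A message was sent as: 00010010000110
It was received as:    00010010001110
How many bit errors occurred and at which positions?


XOR: 00000000001000

1 error(s) at position(s): 10


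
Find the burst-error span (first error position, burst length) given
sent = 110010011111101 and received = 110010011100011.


XOR: 000000000011110

Burst at position 10, length 4


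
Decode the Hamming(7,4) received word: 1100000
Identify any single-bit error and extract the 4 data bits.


Syndrome = 3: error at position 3

Data: 1000 (corrected bit 3)


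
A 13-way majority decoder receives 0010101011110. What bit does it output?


Ones: 7 out of 13
Threshold: 7

1 (7/13 voted 1)


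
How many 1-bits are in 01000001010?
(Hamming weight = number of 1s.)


Counting 1s in 01000001010

3


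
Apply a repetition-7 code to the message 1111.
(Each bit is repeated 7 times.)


Each bit -> 7 copies

1111111111111111111111111111


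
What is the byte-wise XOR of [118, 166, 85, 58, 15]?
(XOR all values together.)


XOR chain: 118 ^ 166 ^ 85 ^ 58 ^ 15 = 176

176


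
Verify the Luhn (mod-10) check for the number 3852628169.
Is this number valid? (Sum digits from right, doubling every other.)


Luhn sum = 42
42 mod 10 = 2

Invalid (Luhn sum mod 10 = 2)


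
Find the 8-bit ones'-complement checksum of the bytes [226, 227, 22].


Sum = 475 mod 256 = 219
Complement = 36

36


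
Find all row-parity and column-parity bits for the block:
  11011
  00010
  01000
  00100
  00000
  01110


Row parities: 011101
Column parities: 11011

Row P: 011101, Col P: 11011, Corner: 0


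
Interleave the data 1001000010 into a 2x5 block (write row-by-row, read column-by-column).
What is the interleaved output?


Matrix:
  10010
  00010
Read columns: 1000001100

1000001100


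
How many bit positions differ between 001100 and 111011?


XOR: 110111
Count of 1s: 5

5


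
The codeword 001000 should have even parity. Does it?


Number of 1s: 1

No, parity error (1 ones)


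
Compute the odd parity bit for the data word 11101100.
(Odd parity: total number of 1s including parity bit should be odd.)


Number of 1s in data: 5
Parity bit: 0

0


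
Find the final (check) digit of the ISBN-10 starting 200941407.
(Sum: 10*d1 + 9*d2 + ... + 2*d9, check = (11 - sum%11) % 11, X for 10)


Weighted sum: 142
142 mod 11 = 10

Check digit: 1


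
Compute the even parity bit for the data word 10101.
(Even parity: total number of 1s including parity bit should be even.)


Number of 1s in data: 3
Parity bit: 1

1


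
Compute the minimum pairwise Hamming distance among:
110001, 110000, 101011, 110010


Comparing all pairs, minimum distance: 1
Can detect 0 errors, correct 0 errors

1


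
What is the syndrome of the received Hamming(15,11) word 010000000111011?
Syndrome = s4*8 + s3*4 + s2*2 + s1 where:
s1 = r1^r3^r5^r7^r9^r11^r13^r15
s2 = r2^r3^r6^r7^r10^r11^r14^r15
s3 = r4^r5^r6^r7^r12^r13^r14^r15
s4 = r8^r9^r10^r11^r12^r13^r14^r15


s1=0, s2=1, s3=1, s4=1

Syndrome = 14 (error at position 14)


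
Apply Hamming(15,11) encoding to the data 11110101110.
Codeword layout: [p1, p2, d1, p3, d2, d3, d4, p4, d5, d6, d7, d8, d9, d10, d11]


Parity bits: p1=0, p2=1, p3=0, p4=0

011011100101110


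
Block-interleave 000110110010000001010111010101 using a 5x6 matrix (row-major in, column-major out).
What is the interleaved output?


Matrix:
  000110
  110010
  000001
  010111
  010101
Read columns: 010000101100000100111101000111

010000101100000100111101000111


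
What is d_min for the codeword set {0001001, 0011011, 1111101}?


Comparing all pairs, minimum distance: 2
Can detect 1 errors, correct 0 errors

2


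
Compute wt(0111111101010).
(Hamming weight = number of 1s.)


Counting 1s in 0111111101010

9


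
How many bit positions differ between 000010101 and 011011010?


XOR: 011001111
Count of 1s: 6

6


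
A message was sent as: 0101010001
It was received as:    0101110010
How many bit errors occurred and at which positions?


XOR: 0000100011

3 error(s) at position(s): 4, 8, 9


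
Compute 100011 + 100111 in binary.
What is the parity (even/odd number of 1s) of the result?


100011 = 35
100111 = 39
Sum = 74 = 1001010
1s count = 3

odd parity (3 ones in 1001010)


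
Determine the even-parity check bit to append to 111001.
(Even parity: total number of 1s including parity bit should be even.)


Number of 1s in data: 4
Parity bit: 0

0


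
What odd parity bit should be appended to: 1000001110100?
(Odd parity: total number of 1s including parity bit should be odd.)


Number of 1s in data: 5
Parity bit: 0

0


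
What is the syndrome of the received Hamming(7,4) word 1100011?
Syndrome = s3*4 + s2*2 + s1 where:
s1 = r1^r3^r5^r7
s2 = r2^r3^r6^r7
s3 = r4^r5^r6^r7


s1=0, s2=1, s3=0

Syndrome = 2 (error at position 2)


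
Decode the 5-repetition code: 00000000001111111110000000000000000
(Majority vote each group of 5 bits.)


Groups: 00000, 00000, 11111, 11110, 00000, 00000, 00000
Majority votes: 0011000

0011000


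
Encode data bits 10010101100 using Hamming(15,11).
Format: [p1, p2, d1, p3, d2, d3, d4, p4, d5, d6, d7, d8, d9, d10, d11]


Parity bits: p1=1, p2=1, p3=1, p4=1

111100110101100


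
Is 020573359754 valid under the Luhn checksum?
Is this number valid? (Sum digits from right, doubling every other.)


Luhn sum = 47
47 mod 10 = 7

Invalid (Luhn sum mod 10 = 7)


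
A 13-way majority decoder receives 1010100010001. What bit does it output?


Ones: 5 out of 13
Threshold: 7

0 (5/13 voted 1)


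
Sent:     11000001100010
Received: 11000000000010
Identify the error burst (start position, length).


XOR: 00000001100000

Burst at position 7, length 2


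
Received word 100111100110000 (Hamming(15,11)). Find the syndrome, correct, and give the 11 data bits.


Syndrome = 0: no error detected

Data: 01110110000 (no errors)


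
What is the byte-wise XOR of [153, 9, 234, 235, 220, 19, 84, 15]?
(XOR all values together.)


XOR chain: 153 ^ 9 ^ 234 ^ 235 ^ 220 ^ 19 ^ 84 ^ 15 = 5

5


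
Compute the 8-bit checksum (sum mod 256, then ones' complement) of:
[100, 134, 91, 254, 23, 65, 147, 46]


Sum = 860 mod 256 = 92
Complement = 163

163


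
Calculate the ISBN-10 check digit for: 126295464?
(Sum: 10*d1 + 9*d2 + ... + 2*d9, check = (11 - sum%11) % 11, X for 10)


Weighted sum: 211
211 mod 11 = 2

Check digit: 9


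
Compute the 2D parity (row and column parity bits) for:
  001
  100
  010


Row parities: 111
Column parities: 111

Row P: 111, Col P: 111, Corner: 1


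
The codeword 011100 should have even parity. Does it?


Number of 1s: 3

No, parity error (3 ones)


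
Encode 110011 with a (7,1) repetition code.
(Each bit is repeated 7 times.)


Each bit -> 7 copies

111111111111110000000000000011111111111111


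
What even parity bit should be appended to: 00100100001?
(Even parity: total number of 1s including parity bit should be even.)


Number of 1s in data: 3
Parity bit: 1

1


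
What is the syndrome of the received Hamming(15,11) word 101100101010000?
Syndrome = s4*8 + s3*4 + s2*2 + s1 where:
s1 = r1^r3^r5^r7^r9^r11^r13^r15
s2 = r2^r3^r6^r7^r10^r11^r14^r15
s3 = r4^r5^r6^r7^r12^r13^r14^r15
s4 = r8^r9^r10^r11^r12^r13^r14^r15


s1=1, s2=1, s3=0, s4=0

Syndrome = 3 (error at position 3)


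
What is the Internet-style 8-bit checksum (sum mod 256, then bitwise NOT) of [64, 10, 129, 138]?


Sum = 341 mod 256 = 85
Complement = 170

170


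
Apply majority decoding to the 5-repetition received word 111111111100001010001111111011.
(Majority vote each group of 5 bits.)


Groups: 11111, 11111, 00001, 01000, 11111, 11011
Majority votes: 110011

110011


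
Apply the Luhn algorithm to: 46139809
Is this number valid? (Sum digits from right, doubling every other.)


Luhn sum = 45
45 mod 10 = 5

Invalid (Luhn sum mod 10 = 5)


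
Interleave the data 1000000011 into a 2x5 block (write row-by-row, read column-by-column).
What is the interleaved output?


Matrix:
  10000
  00011
Read columns: 1000000101

1000000101


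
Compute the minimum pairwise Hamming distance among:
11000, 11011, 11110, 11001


Comparing all pairs, minimum distance: 1
Can detect 0 errors, correct 0 errors

1


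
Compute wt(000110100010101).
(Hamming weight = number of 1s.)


Counting 1s in 000110100010101

6


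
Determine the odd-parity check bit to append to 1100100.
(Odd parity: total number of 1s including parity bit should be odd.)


Number of 1s in data: 3
Parity bit: 0

0


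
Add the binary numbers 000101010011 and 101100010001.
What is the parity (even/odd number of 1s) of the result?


000101010011 = 339
101100010001 = 2833
Sum = 3172 = 110001100100
1s count = 5

odd parity (5 ones in 110001100100)


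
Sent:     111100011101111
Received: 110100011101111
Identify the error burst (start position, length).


XOR: 001000000000000

Burst at position 2, length 1


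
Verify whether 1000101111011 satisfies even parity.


Number of 1s: 8

Yes, parity is correct (8 ones)


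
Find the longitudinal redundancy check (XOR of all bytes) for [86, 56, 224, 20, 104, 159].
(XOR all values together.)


XOR chain: 86 ^ 56 ^ 224 ^ 20 ^ 104 ^ 159 = 109

109


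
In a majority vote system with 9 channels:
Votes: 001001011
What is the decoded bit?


Ones: 4 out of 9
Threshold: 5

0 (4/9 voted 1)


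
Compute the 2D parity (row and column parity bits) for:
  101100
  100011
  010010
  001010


Row parities: 1100
Column parities: 010111

Row P: 1100, Col P: 010111, Corner: 0


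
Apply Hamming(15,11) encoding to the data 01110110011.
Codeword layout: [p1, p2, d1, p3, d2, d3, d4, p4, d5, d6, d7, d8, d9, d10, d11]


Parity bits: p1=0, p2=0, p3=1, p4=0

000111100110011


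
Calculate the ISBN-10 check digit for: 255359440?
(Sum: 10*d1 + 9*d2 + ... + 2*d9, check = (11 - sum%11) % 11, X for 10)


Weighted sum: 229
229 mod 11 = 9

Check digit: 2


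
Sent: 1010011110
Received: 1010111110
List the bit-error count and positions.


XOR: 0000100000

1 error(s) at position(s): 4


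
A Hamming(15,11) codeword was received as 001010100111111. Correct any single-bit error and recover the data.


Syndrome = 0: no error detected

Data: 11010111111 (no errors)


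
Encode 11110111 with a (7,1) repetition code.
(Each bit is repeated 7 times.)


Each bit -> 7 copies

11111111111111111111111111110000000111111111111111111111


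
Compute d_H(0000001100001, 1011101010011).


XOR: 1011100110010
Count of 1s: 7

7


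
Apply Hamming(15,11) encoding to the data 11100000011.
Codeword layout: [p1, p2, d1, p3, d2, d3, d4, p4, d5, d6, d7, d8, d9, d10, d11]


Parity bits: p1=1, p2=0, p3=0, p4=0

101011000000011


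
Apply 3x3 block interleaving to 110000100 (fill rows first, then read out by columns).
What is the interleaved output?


Matrix:
  110
  000
  100
Read columns: 101100000

101100000


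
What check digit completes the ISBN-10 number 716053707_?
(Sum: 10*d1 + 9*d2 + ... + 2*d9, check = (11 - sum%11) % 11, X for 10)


Weighted sum: 214
214 mod 11 = 5

Check digit: 6


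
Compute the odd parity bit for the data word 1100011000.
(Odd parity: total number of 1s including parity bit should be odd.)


Number of 1s in data: 4
Parity bit: 1

1


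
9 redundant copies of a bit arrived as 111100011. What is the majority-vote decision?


Ones: 6 out of 9
Threshold: 5

1 (6/9 voted 1)


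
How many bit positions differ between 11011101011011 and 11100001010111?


XOR: 00111100001100
Count of 1s: 6

6


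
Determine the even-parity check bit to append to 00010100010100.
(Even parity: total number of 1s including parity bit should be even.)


Number of 1s in data: 4
Parity bit: 0

0


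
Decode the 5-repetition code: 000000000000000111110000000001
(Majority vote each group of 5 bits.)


Groups: 00000, 00000, 00000, 11111, 00000, 00001
Majority votes: 000100

000100


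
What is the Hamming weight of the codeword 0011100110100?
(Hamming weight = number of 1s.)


Counting 1s in 0011100110100

6


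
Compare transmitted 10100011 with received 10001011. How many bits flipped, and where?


XOR: 00101000

2 error(s) at position(s): 2, 4


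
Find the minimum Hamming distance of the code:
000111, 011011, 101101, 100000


Comparing all pairs, minimum distance: 3
Can detect 2 errors, correct 1 errors

3


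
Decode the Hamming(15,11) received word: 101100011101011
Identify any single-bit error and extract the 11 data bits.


Syndrome = 0: no error detected

Data: 10001101011 (no errors)


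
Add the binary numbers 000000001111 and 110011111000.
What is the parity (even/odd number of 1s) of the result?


000000001111 = 15
110011111000 = 3320
Sum = 3335 = 110100000111
1s count = 6

even parity (6 ones in 110100000111)


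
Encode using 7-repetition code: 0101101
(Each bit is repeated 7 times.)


Each bit -> 7 copies

0000000111111100000001111111111111100000001111111


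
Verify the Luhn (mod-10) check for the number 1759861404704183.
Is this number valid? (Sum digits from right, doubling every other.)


Luhn sum = 66
66 mod 10 = 6

Invalid (Luhn sum mod 10 = 6)


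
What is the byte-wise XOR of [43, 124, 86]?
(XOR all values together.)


XOR chain: 43 ^ 124 ^ 86 = 1

1


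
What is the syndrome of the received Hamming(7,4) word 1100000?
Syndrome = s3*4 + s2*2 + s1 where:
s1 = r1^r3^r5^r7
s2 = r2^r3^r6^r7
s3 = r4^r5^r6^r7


s1=1, s2=1, s3=0

Syndrome = 3 (error at position 3)


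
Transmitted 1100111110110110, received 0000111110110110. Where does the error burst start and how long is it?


XOR: 1100000000000000

Burst at position 0, length 2


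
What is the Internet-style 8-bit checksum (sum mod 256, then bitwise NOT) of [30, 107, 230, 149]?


Sum = 516 mod 256 = 4
Complement = 251

251


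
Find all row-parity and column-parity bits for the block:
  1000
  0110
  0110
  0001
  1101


Row parities: 10011
Column parities: 0100

Row P: 10011, Col P: 0100, Corner: 1


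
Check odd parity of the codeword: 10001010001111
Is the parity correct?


Number of 1s: 7

Yes, parity is correct (7 ones)


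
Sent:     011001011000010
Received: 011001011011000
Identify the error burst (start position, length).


XOR: 000000000011010

Burst at position 10, length 4


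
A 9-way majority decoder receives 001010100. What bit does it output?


Ones: 3 out of 9
Threshold: 5

0 (3/9 voted 1)


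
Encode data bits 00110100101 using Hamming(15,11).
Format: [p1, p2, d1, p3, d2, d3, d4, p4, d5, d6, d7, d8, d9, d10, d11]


Parity bits: p1=1, p2=0, p3=0, p4=1

100001110100101


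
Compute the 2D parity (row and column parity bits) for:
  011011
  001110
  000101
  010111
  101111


Row parities: 01001
Column parities: 101000

Row P: 01001, Col P: 101000, Corner: 0


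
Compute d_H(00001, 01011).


XOR: 01010
Count of 1s: 2

2


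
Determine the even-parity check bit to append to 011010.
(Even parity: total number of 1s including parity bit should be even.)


Number of 1s in data: 3
Parity bit: 1

1


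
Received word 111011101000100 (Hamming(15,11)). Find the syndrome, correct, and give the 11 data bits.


Syndrome = 0: no error detected

Data: 11111000100 (no errors)


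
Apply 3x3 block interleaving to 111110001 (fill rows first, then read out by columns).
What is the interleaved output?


Matrix:
  111
  110
  001
Read columns: 110110101

110110101


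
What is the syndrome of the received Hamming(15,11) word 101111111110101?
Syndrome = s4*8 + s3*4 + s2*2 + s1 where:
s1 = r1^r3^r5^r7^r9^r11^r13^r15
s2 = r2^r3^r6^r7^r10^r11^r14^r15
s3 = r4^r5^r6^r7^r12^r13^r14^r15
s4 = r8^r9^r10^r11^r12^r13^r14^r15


s1=0, s2=0, s3=0, s4=0

Syndrome = 0 (no error)


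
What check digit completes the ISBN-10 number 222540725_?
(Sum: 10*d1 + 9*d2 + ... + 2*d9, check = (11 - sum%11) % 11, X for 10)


Weighted sum: 157
157 mod 11 = 3

Check digit: 8


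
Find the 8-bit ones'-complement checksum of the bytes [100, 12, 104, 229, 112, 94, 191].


Sum = 842 mod 256 = 74
Complement = 181

181


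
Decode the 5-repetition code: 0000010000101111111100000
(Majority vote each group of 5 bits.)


Groups: 00000, 10000, 10111, 11111, 00000
Majority votes: 00110

00110


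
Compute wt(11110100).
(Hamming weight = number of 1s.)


Counting 1s in 11110100

5


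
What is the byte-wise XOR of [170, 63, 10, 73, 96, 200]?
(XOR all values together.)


XOR chain: 170 ^ 63 ^ 10 ^ 73 ^ 96 ^ 200 = 126

126


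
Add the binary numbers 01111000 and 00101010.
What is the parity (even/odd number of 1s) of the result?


01111000 = 120
00101010 = 42
Sum = 162 = 10100010
1s count = 3

odd parity (3 ones in 10100010)


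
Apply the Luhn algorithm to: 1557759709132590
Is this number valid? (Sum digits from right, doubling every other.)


Luhn sum = 73
73 mod 10 = 3

Invalid (Luhn sum mod 10 = 3)


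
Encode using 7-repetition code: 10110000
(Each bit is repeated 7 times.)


Each bit -> 7 copies

11111110000000111111111111110000000000000000000000000000


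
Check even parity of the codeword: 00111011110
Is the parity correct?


Number of 1s: 7

No, parity error (7 ones)


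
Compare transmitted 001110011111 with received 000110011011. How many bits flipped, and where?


XOR: 001000000100

2 error(s) at position(s): 2, 9


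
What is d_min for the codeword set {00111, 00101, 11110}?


Comparing all pairs, minimum distance: 1
Can detect 0 errors, correct 0 errors

1


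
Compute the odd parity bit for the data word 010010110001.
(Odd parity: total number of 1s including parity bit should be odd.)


Number of 1s in data: 5
Parity bit: 0

0


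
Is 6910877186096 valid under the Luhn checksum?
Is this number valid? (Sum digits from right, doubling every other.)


Luhn sum = 64
64 mod 10 = 4

Invalid (Luhn sum mod 10 = 4)


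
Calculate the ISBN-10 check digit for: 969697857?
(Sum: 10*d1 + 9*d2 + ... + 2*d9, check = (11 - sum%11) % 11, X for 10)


Weighted sum: 408
408 mod 11 = 1

Check digit: X


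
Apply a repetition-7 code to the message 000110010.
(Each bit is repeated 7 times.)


Each bit -> 7 copies

000000000000000000000111111111111110000000000000011111110000000


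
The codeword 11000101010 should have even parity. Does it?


Number of 1s: 5

No, parity error (5 ones)


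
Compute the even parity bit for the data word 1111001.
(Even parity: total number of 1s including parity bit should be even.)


Number of 1s in data: 5
Parity bit: 1

1


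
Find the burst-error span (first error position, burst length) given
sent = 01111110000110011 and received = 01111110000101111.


XOR: 00000000000011100

Burst at position 12, length 3


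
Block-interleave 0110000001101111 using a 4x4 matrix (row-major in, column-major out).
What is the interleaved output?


Matrix:
  0110
  0000
  0110
  1111
Read columns: 0001101110110001

0001101110110001


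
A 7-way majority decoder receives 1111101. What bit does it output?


Ones: 6 out of 7
Threshold: 4

1 (6/7 voted 1)


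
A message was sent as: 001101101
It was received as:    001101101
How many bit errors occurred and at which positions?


XOR: 000000000

0 errors (received matches sent)


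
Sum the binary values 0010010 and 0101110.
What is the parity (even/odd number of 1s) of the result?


0010010 = 18
0101110 = 46
Sum = 64 = 1000000
1s count = 1

odd parity (1 ones in 1000000)


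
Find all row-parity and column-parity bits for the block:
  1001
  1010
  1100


Row parities: 000
Column parities: 1111

Row P: 000, Col P: 1111, Corner: 0


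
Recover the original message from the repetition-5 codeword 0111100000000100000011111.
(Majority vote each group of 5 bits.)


Groups: 01111, 00000, 00010, 00000, 11111
Majority votes: 10001

10001


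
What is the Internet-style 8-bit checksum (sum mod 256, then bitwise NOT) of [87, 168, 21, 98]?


Sum = 374 mod 256 = 118
Complement = 137

137


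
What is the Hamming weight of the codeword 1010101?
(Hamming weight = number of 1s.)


Counting 1s in 1010101

4


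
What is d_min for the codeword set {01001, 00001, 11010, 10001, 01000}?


Comparing all pairs, minimum distance: 1
Can detect 0 errors, correct 0 errors

1


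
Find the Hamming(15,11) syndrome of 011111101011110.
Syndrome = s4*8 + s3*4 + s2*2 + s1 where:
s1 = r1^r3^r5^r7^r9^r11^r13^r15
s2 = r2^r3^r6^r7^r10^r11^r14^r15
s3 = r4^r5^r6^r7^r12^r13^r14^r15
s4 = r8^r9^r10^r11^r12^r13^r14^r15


s1=0, s2=0, s3=1, s4=1

Syndrome = 12 (error at position 12)


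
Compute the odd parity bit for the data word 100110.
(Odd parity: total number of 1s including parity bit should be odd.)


Number of 1s in data: 3
Parity bit: 0

0


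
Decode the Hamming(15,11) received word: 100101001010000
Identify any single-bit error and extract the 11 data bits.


Syndrome = 1: error at position 1

Data: 00101010000 (corrected bit 1)


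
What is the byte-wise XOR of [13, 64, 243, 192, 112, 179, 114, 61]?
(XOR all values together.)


XOR chain: 13 ^ 64 ^ 243 ^ 192 ^ 112 ^ 179 ^ 114 ^ 61 = 242

242


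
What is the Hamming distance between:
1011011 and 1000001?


XOR: 0011010
Count of 1s: 3

3


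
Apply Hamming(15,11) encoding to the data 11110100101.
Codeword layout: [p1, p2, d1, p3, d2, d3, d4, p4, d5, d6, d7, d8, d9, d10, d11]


Parity bits: p1=1, p2=1, p3=1, p4=1

111111110100101


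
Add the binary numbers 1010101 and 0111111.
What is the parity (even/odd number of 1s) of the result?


1010101 = 85
0111111 = 63
Sum = 148 = 10010100
1s count = 3

odd parity (3 ones in 10010100)


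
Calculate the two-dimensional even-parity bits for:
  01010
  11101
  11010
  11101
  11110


Row parities: 00100
Column parities: 01110

Row P: 00100, Col P: 01110, Corner: 1


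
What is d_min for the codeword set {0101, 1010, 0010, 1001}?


Comparing all pairs, minimum distance: 1
Can detect 0 errors, correct 0 errors

1


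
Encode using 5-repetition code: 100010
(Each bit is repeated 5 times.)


Each bit -> 5 copies

111110000000000000001111100000


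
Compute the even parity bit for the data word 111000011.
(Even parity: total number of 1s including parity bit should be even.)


Number of 1s in data: 5
Parity bit: 1

1


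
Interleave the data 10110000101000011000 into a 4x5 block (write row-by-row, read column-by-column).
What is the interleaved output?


Matrix:
  10110
  00010
  10000
  11000
Read columns: 10110001100011000000

10110001100011000000


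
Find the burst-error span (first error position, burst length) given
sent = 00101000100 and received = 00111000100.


XOR: 00010000000

Burst at position 3, length 1


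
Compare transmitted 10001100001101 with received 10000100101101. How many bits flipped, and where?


XOR: 00001000100000

2 error(s) at position(s): 4, 8


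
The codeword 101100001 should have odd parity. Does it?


Number of 1s: 4

No, parity error (4 ones)


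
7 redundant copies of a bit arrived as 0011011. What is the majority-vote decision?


Ones: 4 out of 7
Threshold: 4

1 (4/7 voted 1)


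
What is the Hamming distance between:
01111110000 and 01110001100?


XOR: 00001111100
Count of 1s: 5

5


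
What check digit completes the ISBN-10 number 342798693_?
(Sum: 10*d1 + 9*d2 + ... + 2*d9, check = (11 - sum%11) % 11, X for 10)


Weighted sum: 282
282 mod 11 = 7

Check digit: 4


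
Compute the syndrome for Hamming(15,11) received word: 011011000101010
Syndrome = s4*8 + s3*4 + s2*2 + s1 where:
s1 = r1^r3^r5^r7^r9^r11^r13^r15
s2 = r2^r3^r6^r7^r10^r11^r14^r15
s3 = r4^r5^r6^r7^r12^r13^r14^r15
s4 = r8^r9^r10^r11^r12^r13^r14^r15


s1=0, s2=1, s3=0, s4=1

Syndrome = 10 (error at position 10)


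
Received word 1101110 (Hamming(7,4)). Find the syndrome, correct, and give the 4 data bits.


Syndrome = 4: error at position 4

Data: 0110 (corrected bit 4)


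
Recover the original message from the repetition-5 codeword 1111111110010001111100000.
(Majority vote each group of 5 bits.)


Groups: 11111, 11110, 01000, 11111, 00000
Majority votes: 11010

11010


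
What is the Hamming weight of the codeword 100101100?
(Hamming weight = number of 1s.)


Counting 1s in 100101100

4


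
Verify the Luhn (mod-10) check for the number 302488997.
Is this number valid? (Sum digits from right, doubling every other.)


Luhn sum = 53
53 mod 10 = 3

Invalid (Luhn sum mod 10 = 3)


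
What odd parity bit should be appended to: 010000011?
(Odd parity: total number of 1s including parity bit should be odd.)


Number of 1s in data: 3
Parity bit: 0

0


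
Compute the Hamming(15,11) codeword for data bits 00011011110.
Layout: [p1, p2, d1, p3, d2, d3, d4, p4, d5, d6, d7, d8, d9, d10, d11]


Parity bits: p1=0, p2=1, p3=0, p4=1

010000111011110


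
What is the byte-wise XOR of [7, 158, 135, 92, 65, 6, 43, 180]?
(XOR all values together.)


XOR chain: 7 ^ 158 ^ 135 ^ 92 ^ 65 ^ 6 ^ 43 ^ 180 = 154

154


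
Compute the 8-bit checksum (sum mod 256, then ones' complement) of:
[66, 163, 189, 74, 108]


Sum = 600 mod 256 = 88
Complement = 167

167


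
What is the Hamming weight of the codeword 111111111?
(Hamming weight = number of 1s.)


Counting 1s in 111111111

9


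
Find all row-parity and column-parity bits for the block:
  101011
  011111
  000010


Row parities: 011
Column parities: 110110

Row P: 011, Col P: 110110, Corner: 0


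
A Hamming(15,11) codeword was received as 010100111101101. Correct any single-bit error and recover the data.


Syndrome = 4: error at position 4

Data: 00011101101 (corrected bit 4)


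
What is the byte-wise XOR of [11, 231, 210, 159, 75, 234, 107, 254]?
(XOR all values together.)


XOR chain: 11 ^ 231 ^ 210 ^ 159 ^ 75 ^ 234 ^ 107 ^ 254 = 149

149


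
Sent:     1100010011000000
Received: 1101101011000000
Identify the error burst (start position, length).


XOR: 0001111000000000

Burst at position 3, length 4


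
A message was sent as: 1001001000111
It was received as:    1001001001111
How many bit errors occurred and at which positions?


XOR: 0000000001000

1 error(s) at position(s): 9


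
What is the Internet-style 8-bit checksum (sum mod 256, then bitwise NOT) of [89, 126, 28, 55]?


Sum = 298 mod 256 = 42
Complement = 213

213


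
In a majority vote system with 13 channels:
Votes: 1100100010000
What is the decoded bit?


Ones: 4 out of 13
Threshold: 7

0 (4/13 voted 1)


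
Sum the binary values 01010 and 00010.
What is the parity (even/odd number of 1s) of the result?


01010 = 10
00010 = 2
Sum = 12 = 1100
1s count = 2

even parity (2 ones in 1100)


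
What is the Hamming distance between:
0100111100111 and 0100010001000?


XOR: 0000101101111
Count of 1s: 7

7


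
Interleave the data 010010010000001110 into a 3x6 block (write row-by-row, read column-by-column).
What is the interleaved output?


Matrix:
  010010
  010000
  001110
Read columns: 000110001001101000

000110001001101000


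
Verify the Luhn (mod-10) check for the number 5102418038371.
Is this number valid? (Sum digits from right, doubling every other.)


Luhn sum = 44
44 mod 10 = 4

Invalid (Luhn sum mod 10 = 4)


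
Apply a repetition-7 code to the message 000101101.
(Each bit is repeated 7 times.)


Each bit -> 7 copies

000000000000000000000111111100000001111111111111100000001111111


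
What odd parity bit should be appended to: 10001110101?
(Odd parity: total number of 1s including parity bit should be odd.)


Number of 1s in data: 6
Parity bit: 1

1


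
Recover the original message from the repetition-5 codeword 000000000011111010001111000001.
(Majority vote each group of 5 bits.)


Groups: 00000, 00000, 11111, 01000, 11110, 00001
Majority votes: 001010

001010


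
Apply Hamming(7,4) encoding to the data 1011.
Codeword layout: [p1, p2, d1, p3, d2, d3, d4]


Parity bits: p1=0, p2=1, p3=0

0110011


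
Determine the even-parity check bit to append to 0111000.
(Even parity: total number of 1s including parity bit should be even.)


Number of 1s in data: 3
Parity bit: 1

1


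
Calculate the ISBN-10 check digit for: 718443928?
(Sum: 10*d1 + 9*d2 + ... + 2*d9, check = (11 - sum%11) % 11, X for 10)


Weighted sum: 268
268 mod 11 = 4

Check digit: 7


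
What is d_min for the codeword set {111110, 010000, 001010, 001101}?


Comparing all pairs, minimum distance: 3
Can detect 2 errors, correct 1 errors

3


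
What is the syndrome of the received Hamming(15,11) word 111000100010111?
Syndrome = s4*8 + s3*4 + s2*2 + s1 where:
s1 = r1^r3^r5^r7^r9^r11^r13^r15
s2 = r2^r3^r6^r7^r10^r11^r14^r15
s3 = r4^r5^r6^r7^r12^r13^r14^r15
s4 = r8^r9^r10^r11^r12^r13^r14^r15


s1=0, s2=0, s3=0, s4=0

Syndrome = 0 (no error)


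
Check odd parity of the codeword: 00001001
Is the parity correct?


Number of 1s: 2

No, parity error (2 ones)


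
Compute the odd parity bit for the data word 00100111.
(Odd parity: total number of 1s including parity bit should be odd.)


Number of 1s in data: 4
Parity bit: 1

1


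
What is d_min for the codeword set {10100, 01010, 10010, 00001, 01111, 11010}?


Comparing all pairs, minimum distance: 1
Can detect 0 errors, correct 0 errors

1


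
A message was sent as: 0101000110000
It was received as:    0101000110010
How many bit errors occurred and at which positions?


XOR: 0000000000010

1 error(s) at position(s): 11


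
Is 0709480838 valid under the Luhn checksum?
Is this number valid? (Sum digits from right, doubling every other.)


Luhn sum = 54
54 mod 10 = 4

Invalid (Luhn sum mod 10 = 4)


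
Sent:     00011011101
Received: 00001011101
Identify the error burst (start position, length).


XOR: 00010000000

Burst at position 3, length 1


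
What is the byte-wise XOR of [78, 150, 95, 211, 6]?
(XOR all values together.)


XOR chain: 78 ^ 150 ^ 95 ^ 211 ^ 6 = 82

82


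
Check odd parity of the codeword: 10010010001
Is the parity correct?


Number of 1s: 4

No, parity error (4 ones)


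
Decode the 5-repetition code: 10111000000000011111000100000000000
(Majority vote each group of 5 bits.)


Groups: 10111, 00000, 00000, 11111, 00010, 00000, 00000
Majority votes: 1001000

1001000


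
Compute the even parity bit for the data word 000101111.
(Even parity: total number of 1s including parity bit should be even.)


Number of 1s in data: 5
Parity bit: 1

1


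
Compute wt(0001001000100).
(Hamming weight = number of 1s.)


Counting 1s in 0001001000100

3


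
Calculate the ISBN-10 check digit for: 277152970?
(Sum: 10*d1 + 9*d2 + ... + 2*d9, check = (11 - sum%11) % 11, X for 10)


Weighted sum: 243
243 mod 11 = 1

Check digit: X


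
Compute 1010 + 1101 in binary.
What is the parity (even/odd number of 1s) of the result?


1010 = 10
1101 = 13
Sum = 23 = 10111
1s count = 4

even parity (4 ones in 10111)


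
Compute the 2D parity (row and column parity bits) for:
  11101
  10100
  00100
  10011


Row parities: 0011
Column parities: 11110

Row P: 0011, Col P: 11110, Corner: 0


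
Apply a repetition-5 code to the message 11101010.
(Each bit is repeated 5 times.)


Each bit -> 5 copies

1111111111111110000011111000001111100000


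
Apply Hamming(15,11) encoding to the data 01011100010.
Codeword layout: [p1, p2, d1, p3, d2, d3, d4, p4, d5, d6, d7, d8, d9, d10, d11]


Parity bits: p1=1, p2=1, p3=1, p4=1

110110111100010


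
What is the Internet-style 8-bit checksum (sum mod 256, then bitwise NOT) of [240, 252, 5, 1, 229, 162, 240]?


Sum = 1129 mod 256 = 105
Complement = 150

150


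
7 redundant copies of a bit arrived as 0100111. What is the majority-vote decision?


Ones: 4 out of 7
Threshold: 4

1 (4/7 voted 1)


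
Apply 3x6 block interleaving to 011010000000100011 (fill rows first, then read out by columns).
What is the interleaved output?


Matrix:
  011010
  000000
  100011
Read columns: 001100100000101001

001100100000101001


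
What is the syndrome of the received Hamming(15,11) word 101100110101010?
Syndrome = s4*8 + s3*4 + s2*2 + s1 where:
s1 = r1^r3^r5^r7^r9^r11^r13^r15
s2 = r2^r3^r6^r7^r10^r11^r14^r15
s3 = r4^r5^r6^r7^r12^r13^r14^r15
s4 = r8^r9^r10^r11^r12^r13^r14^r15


s1=1, s2=0, s3=0, s4=0

Syndrome = 1 (error at position 1)


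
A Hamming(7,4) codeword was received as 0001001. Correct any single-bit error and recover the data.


Syndrome = 3: error at position 3

Data: 1001 (corrected bit 3)


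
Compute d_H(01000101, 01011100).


XOR: 00011001
Count of 1s: 3

3


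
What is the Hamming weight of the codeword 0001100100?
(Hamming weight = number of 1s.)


Counting 1s in 0001100100

3


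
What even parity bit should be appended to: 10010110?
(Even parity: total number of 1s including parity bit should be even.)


Number of 1s in data: 4
Parity bit: 0

0


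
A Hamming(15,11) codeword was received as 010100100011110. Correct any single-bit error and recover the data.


Syndrome = 5: error at position 5

Data: 01010011110 (corrected bit 5)


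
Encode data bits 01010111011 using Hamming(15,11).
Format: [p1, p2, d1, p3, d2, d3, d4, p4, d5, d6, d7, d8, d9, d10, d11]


Parity bits: p1=0, p2=1, p3=1, p4=1

010110110111011


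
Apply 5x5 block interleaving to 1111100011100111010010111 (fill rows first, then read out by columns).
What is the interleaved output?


Matrix:
  11111
  00011
  10011
  10100
  10111
Read columns: 1011110000100111110111101

1011110000100111110111101


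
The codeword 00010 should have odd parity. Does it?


Number of 1s: 1

Yes, parity is correct (1 ones)


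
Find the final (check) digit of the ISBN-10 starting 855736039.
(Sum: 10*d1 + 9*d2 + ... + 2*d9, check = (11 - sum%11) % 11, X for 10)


Weighted sum: 289
289 mod 11 = 3

Check digit: 8


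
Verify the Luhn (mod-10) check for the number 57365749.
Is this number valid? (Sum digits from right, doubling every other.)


Luhn sum = 45
45 mod 10 = 5

Invalid (Luhn sum mod 10 = 5)


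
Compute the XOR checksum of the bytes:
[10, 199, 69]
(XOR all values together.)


XOR chain: 10 ^ 199 ^ 69 = 136

136


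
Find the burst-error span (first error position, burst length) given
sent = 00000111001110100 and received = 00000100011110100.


XOR: 00000011010000000

Burst at position 6, length 4


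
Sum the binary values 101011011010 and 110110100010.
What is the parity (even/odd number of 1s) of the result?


101011011010 = 2778
110110100010 = 3490
Sum = 6268 = 1100001111100
1s count = 7

odd parity (7 ones in 1100001111100)


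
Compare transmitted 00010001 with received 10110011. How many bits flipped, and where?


XOR: 10100010

3 error(s) at position(s): 0, 2, 6


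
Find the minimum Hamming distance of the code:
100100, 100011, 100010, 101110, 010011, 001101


Comparing all pairs, minimum distance: 1
Can detect 0 errors, correct 0 errors

1


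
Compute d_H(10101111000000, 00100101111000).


XOR: 10001010111000
Count of 1s: 6

6


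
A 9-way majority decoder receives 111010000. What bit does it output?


Ones: 4 out of 9
Threshold: 5

0 (4/9 voted 1)


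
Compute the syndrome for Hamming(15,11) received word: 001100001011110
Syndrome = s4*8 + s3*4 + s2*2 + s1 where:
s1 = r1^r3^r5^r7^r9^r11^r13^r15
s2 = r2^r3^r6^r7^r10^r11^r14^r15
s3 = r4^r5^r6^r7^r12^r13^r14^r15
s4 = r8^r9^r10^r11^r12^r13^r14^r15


s1=0, s2=1, s3=0, s4=1

Syndrome = 10 (error at position 10)


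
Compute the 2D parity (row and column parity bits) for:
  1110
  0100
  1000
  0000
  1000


Row parities: 11101
Column parities: 1010

Row P: 11101, Col P: 1010, Corner: 0


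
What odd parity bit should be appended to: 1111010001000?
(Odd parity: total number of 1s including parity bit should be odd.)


Number of 1s in data: 6
Parity bit: 1

1


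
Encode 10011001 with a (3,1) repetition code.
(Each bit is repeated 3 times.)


Each bit -> 3 copies

111000000111111000000111


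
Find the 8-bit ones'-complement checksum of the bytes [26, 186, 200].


Sum = 412 mod 256 = 156
Complement = 99

99


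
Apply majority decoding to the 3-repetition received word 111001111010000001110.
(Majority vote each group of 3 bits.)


Groups: 111, 001, 111, 010, 000, 001, 110
Majority votes: 1010001

1010001
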